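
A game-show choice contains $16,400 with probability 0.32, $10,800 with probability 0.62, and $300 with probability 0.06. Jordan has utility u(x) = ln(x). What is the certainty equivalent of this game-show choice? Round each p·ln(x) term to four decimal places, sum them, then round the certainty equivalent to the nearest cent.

$9,955.69

E[u] = 0.32·ln(16400) + 0.62·ln(10800) + 0.06·ln(300) = 3.1056 + 5.7581 + 0.3422 = 9.2059
CE = e^9.2059 ≈ 9955.69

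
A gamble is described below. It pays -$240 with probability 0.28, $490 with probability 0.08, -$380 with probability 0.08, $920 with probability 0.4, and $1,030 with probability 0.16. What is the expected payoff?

$474.40

EV = 0.28 × (-240) + 0.08 × 490 + 0.08 × (-380) + 0.4 × 920 + 0.16 × 1030 = -67.2 + 39.2 − 30.4 + 368 + 164.8 = 474.4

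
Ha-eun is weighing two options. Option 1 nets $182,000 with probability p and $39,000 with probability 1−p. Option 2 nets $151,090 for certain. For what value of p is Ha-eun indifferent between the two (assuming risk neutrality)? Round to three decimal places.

p = 0.784

p·182000 + (1−p)·39000 = 151090
143000p + 39000 = 151090
p = (151090 − 39000) / 143000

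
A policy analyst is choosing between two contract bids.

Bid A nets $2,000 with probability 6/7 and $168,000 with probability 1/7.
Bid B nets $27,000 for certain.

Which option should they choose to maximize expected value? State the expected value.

Bid B ($27,000)

Bid A = 6/7 × 2000 + 1/7 × 168000 = 1714.2857 + 24000 = 25714.2857
Bid B: 27000 (certain)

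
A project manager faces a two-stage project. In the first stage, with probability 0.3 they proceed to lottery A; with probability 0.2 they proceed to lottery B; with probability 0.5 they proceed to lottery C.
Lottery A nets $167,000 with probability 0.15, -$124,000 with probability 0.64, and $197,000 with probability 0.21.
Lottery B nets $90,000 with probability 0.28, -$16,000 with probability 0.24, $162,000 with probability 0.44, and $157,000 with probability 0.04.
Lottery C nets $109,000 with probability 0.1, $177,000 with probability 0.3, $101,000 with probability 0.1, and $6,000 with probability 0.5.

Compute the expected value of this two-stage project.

EV(A) = 0.15 × 167000 + 0.64 × (-124000) + 0.21 × 197000 = 25050 − 79360 + 41370 = -12940
EV(B) = 0.28 × 90000 + 0.24 × (-16000) + 0.44 × 162000 + 0.04 × 157000 = 25200 − 3840 + 71280 + 6280 = 98920
EV(C) = 0.1 × 109000 + 0.3 × 177000 + 0.1 × 101000 + 0.5 × 6000 = 10900 + 53100 + 10100 + 3000 = 77100
Overall = 0.3 × (-12940) + 0.2 × 98920 + 0.5 × 77100 = -3882 + 19784 + 38550 = 54452

$54,452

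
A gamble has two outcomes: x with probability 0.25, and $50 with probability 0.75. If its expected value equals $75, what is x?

x = $150

0.25·x + 0.75·50 = 75
0.25·x = 75 − 37.5 = 37.5
x = 37.5 / 0.25 = 150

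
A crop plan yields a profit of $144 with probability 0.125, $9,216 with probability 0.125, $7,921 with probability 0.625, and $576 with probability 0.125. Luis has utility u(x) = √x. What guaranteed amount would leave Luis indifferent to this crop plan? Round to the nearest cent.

E[u] = 0.125·√144 + 0.125·√9216 + 0.625·√7921 + 0.125·√576 = 0.125·12 + 0.125·96 + 0.625·89 + 0.125·24 = 72.125
CE = (72.125)² = 5202.015625

$5,202.02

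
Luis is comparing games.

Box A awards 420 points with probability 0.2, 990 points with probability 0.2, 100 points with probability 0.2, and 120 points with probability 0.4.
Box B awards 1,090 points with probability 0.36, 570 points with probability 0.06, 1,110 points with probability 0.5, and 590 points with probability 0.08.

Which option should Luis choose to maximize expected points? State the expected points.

Box B (1028.8 points)

Box A = 0.2 × 420 + 0.2 × 990 + 0.2 × 100 + 0.4 × 120 = 84 + 198 + 20 + 48 = 350
Box B = 0.36 × 1090 + 0.06 × 570 + 0.5 × 1110 + 0.08 × 590 = 392.4 + 34.2 + 555 + 47.2 = 1028.8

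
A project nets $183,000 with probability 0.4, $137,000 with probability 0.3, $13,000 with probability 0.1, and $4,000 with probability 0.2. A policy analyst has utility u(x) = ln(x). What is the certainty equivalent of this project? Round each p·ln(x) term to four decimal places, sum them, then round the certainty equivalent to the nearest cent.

$59,952.03

E[u] = 0.4·ln(183000) + 0.3·ln(137000) + 0.1·ln(13000) + 0.2·ln(4000) = 4.8469 + 3.5483 + 0.9473 + 1.6588 = 11.0013
CE = e^11.0013 ≈ 59952.03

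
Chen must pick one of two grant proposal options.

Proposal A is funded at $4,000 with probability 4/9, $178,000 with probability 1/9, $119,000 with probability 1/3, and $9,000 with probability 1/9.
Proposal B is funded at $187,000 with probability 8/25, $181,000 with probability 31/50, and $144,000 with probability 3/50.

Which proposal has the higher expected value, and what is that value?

Proposal A = 4/9 × 4000 + 1/9 × 178000 + 1/3 × 119000 + 1/9 × 9000 = 1777.7778 + 19777.7778 + 39666.6667 + 1000 = 62222.2222
Proposal B = 8/25 × 187000 + 31/50 × 181000 + 3/50 × 144000 = 59840 + 112220 + 8640 = 180700

Proposal B ($180,700)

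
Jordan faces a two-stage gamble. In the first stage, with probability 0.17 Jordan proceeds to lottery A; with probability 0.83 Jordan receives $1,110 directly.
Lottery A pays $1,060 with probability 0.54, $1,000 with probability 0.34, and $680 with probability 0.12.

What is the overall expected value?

$1,090.28

EV(A) = 0.54 × 1060 + 0.34 × 1000 + 0.12 × 680 = 572.4 + 340 + 81.6 = 994
Branch B: 1110 (certain)
Overall = 0.17 × 994 + 0.83 × 1110 = 168.98 + 921.3 = 1090.28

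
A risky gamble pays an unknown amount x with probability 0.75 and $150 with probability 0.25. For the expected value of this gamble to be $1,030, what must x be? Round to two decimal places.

0.75·x + 0.25·150 = 1030
0.75·x = 1030 − 37.5 = 992.5
x = 992.5 / 0.75 = 1323.3333

x = $1,323.33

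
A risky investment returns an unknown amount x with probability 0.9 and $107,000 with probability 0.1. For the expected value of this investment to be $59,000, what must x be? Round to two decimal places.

x = $53,666.67

0.9·x + 0.1·107000 = 59000
0.9·x = 59000 − 10700 = 48300
x = 48300 / 0.9 = 53666.6667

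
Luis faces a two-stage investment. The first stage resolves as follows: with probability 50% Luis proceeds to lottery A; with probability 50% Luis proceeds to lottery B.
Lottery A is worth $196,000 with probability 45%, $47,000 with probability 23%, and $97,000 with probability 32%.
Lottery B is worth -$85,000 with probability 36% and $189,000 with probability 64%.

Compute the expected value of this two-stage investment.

EV(A) = 0.45 × 196000 + 0.23 × 47000 + 0.32 × 97000 = 88200 + 10810 + 31040 = 130050
EV(B) = 0.36 × (-85000) + 0.64 × 189000 = -30600 + 120960 = 90360
Overall = 0.5 × 130050 + 0.5 × 90360 = 65025 + 45180 = 110205

$110,205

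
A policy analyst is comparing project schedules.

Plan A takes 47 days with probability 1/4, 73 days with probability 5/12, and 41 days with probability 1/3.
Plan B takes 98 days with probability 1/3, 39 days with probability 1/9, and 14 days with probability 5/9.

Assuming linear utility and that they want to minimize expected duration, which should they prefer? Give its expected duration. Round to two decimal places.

Plan B (44.78 days)

Plan A = 1/4 × 47 + 5/12 × 73 + 1/3 × 41 = 11.75 + 30.4167 + 13.6667 = 55.8333
Plan B = 1/3 × 98 + 1/9 × 39 + 5/9 × 14 = 32.6667 + 4.3333 + 7.7778 = 44.7778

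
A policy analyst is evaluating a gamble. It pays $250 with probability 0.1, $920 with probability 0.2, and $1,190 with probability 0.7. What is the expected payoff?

$1,042

EV = 0.1 × 250 + 0.2 × 920 + 0.7 × 1190 = 25 + 184 + 833 = 1042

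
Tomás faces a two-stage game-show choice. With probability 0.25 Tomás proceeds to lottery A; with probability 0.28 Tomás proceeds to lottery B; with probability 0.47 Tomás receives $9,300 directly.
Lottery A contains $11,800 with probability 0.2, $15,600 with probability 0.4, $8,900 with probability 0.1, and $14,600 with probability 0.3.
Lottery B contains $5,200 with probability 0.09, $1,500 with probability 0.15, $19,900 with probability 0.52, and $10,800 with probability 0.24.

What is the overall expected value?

$11,655.74

EV(A) = 0.2 × 11800 + 0.4 × 15600 + 0.1 × 8900 + 0.3 × 14600 = 2360 + 6240 + 890 + 4380 = 13870
EV(B) = 0.09 × 5200 + 0.15 × 1500 + 0.52 × 19900 + 0.24 × 10800 = 468 + 225 + 10348 + 2592 = 13633
Branch C: 9300 (certain)
Overall = 0.25 × 13870 + 0.28 × 13633 + 0.47 × 9300 = 3467.5 + 3817.24 + 4371 = 11655.74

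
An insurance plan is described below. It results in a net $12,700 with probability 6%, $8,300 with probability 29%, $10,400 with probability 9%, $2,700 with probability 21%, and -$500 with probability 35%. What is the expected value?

$4,497

EV = 0.06 × 12700 + 0.29 × 8300 + 0.09 × 10400 + 0.21 × 2700 + 0.35 × (-500) = 762 + 2407 + 936 + 567 − 175 = 4497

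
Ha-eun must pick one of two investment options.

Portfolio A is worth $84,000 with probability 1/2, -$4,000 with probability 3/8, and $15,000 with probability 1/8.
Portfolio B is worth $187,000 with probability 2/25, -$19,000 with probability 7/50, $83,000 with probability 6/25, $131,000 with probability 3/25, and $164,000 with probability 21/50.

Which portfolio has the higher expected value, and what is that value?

Portfolio B ($116,820)

Portfolio A = 1/2 × 84000 + 3/8 × (-4000) + 1/8 × 15000 = 42000 − 1500 + 1875 = 42375
Portfolio B = 2/25 × 187000 + 7/50 × (-19000) + 6/25 × 83000 + 3/25 × 131000 + 21/50 × 164000 = 14960 − 2660 + 19920 + 15720 + 68880 = 116820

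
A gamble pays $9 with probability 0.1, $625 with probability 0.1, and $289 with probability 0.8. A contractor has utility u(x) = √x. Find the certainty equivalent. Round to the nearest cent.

$268.96

E[u] = 0.1·√9 + 0.1·√625 + 0.8·√289 = 0.1·3 + 0.1·25 + 0.8·17 = 16.4
CE = (16.4)² = 268.96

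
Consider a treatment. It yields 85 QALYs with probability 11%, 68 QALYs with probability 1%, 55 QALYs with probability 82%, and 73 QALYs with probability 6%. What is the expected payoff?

59.51 QALYs

EV = 0.11 × 85 + 0.01 × 68 + 0.82 × 55 + 0.06 × 73 = 9.35 + 0.68 + 45.1 + 4.38 = 59.51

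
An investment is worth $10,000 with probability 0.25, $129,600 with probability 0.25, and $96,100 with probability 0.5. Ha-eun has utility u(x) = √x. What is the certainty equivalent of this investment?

E[u] = 0.25·√10000 + 0.25·√129600 + 0.5·√96100 = 0.25·100 + 0.25·360 + 0.5·310 = 270
CE = (270)² = 72900

$72,900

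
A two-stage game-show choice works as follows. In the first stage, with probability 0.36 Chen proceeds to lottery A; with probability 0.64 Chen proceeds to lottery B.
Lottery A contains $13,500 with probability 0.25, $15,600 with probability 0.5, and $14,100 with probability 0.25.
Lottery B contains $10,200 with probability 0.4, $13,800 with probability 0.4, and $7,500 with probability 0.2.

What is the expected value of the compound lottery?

EV(A) = 0.25 × 13500 + 0.5 × 15600 + 0.25 × 14100 = 3375 + 7800 + 3525 = 14700
EV(B) = 0.4 × 10200 + 0.4 × 13800 + 0.2 × 7500 = 4080 + 5520 + 1500 = 11100
Overall = 0.36 × 14700 + 0.64 × 11100 = 5292 + 7104 = 12396

$12,396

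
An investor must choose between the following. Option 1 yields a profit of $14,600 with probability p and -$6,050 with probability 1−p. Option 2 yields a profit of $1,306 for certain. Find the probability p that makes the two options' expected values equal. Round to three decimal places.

p·14600 + (1−p)·(-6050) = 1306
20650p − 6050 = 1306
p = (1306 + 6050) / 20650

p = 0.356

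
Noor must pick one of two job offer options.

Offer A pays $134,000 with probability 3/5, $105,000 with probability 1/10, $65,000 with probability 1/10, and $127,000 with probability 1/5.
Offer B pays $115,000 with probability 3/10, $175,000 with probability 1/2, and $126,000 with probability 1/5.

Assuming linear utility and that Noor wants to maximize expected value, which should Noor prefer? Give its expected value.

Offer A = 3/5 × 134000 + 1/10 × 105000 + 1/10 × 65000 + 1/5 × 127000 = 80400 + 10500 + 6500 + 25400 = 122800
Offer B = 3/10 × 115000 + 1/2 × 175000 + 1/5 × 126000 = 34500 + 87500 + 25200 = 147200

Offer B ($147,200)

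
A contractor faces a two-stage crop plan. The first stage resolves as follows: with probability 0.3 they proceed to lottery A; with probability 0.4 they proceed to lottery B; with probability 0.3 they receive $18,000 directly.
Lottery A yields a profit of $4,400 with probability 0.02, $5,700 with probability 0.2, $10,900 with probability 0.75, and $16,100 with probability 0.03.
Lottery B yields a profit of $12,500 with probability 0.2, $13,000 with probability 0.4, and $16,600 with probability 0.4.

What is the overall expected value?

$14,101.80

EV(A) = 0.02 × 4400 + 0.2 × 5700 + 0.75 × 10900 + 0.03 × 16100 = 88 + 1140 + 8175 + 483 = 9886
EV(B) = 0.2 × 12500 + 0.4 × 13000 + 0.4 × 16600 = 2500 + 5200 + 6640 = 14340
Branch C: 18000 (certain)
Overall = 0.3 × 9886 + 0.4 × 14340 + 0.3 × 18000 = 2965.8 + 5736 + 5400 = 14101.8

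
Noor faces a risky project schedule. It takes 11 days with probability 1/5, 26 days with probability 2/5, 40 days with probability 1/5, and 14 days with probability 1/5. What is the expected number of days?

EV = 1/5 × 11 + 2/5 × 26 + 1/5 × 40 + 1/5 × 14 = 2.2 + 10.4 + 8 + 2.8 = 23.4

23.4 days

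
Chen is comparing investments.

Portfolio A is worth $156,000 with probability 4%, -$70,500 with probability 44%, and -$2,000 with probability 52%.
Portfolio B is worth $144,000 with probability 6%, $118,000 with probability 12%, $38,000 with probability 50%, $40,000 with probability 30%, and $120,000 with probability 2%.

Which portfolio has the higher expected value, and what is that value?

Portfolio A = 0.04 × 156000 + 0.44 × (-70500) + 0.52 × (-2000) = 6240 − 31020 − 1040 = -25820
Portfolio B = 0.06 × 144000 + 0.12 × 118000 + 0.5 × 38000 + 0.3 × 40000 + 0.02 × 120000 = 8640 + 14160 + 19000 + 12000 + 2400 = 56200

Portfolio B ($56,200)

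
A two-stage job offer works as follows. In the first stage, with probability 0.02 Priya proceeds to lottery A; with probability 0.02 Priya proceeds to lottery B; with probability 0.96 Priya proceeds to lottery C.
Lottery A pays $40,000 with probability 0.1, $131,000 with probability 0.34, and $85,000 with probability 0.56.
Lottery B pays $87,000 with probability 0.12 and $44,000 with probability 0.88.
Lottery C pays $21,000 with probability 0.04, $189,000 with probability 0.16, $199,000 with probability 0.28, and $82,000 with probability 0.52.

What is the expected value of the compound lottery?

EV(A) = 0.1 × 40000 + 0.34 × 131000 + 0.56 × 85000 = 4000 + 44540 + 47600 = 96140
EV(B) = 0.12 × 87000 + 0.88 × 44000 = 10440 + 38720 = 49160
EV(C) = 0.04 × 21000 + 0.16 × 189000 + 0.28 × 199000 + 0.52 × 82000 = 840 + 30240 + 55720 + 42640 = 129440
Overall = 0.02 × 96140 + 0.02 × 49160 + 0.96 × 129440 = 1922.8 + 983.2 + 124262.4 = 127168.4

$127,168.40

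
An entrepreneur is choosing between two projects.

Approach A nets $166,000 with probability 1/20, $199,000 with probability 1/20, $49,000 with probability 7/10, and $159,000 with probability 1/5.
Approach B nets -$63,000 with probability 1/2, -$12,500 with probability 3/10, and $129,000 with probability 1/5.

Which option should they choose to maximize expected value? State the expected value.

Approach A ($84,350)

Approach A = 1/20 × 166000 + 1/20 × 199000 + 7/10 × 49000 + 1/5 × 159000 = 8300 + 9950 + 34300 + 31800 = 84350
Approach B = 1/2 × (-63000) + 3/10 × (-12500) + 1/5 × 129000 = -31500 − 3750 + 25800 = -9450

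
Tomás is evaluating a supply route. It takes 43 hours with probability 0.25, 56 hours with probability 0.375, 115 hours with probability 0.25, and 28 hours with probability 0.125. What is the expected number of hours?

EV = 0.25 × 43 + 0.375 × 56 + 0.25 × 115 + 0.125 × 28 = 10.75 + 21 + 28.75 + 3.5 = 64

64 hours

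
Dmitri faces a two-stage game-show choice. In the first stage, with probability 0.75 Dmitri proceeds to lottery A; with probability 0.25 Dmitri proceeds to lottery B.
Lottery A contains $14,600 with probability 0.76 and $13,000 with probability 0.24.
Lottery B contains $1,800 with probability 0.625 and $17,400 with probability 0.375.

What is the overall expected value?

EV(A) = 0.76 × 14600 + 0.24 × 13000 = 11096 + 3120 = 14216
EV(B) = 0.625 × 1800 + 0.375 × 17400 = 1125 + 6525 = 7650
Overall = 0.75 × 14216 + 0.25 × 7650 = 10662 + 1912.5 = 12574.5

$12,574.50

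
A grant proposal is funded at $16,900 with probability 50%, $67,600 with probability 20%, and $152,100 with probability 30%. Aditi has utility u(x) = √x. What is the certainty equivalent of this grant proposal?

$54,756

E[u] = 0.5·√16900 + 0.2·√67600 + 0.3·√152100 = 0.5·130 + 0.2·260 + 0.3·390 = 234
CE = (234)² = 54756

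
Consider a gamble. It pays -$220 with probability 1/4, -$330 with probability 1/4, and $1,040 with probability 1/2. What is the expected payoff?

EV = 1/4 × (-220) + 1/4 × (-330) + 1/2 × 1040 = -55 − 82.5 + 520 = 382.5

$382.50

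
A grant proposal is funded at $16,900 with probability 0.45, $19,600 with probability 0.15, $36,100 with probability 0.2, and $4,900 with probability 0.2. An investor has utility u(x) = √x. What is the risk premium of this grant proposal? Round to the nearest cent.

$1,452.75

E[u] = 0.45·√16900 + 0.15·√19600 + 0.2·√36100 + 0.2·√4900 = 0.45·130 + 0.15·140 + 0.2·190 + 0.2·70 = 131.5
CE = (131.5)² = 17292.25
Risk premium = EV − CE = 18745 − 17292.25 = 1452.75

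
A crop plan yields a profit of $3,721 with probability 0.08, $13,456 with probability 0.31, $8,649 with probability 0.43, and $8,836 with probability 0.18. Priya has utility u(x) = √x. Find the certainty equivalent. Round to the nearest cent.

E[u] = 0.08·√3721 + 0.31·√13456 + 0.43·√8649 + 0.18·√8836 = 0.08·61 + 0.31·116 + 0.43·93 + 0.18·94 = 97.75
CE = (97.75)² = 9555.0625

$9,555.06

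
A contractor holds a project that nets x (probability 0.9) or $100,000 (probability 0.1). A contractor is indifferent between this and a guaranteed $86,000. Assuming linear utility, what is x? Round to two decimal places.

x = $84,444.44

0.9·x + 0.1·100000 = 86000
0.9·x = 86000 − 10000 = 76000
x = 76000 / 0.9 = 84444.4444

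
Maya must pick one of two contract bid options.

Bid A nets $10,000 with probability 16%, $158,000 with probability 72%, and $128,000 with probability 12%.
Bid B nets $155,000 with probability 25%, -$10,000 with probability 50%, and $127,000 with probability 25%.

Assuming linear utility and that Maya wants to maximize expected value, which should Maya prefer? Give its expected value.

Bid A = 0.16 × 10000 + 0.72 × 158000 + 0.12 × 128000 = 1600 + 113760 + 15360 = 130720
Bid B = 0.25 × 155000 + 0.5 × (-10000) + 0.25 × 127000 = 38750 − 5000 + 31750 = 65500

Bid A ($130,720)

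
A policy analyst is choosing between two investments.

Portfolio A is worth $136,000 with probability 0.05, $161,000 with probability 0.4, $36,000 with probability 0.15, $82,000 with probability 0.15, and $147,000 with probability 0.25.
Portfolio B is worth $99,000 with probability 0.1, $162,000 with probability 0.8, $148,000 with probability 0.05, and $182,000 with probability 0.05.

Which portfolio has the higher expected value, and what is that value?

Portfolio B ($156,000)

Portfolio A = 0.05 × 136000 + 0.4 × 161000 + 0.15 × 36000 + 0.15 × 82000 + 0.25 × 147000 = 6800 + 64400 + 5400 + 12300 + 36750 = 125650
Portfolio B = 0.1 × 99000 + 0.8 × 162000 + 0.05 × 148000 + 0.05 × 182000 = 9900 + 129600 + 7400 + 9100 = 156000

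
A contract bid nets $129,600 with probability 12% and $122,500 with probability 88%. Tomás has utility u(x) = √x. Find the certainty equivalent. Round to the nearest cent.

$123,341.44

E[u] = 0.12·√129600 + 0.88·√122500 = 0.12·360 + 0.88·350 = 351.2
CE = (351.2)² = 123341.44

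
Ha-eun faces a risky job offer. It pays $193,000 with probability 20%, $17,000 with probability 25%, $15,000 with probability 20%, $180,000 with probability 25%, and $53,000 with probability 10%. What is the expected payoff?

$96,150

EV = 0.2 × 193000 + 0.25 × 17000 + 0.2 × 15000 + 0.25 × 180000 + 0.1 × 53000 = 38600 + 4250 + 3000 + 45000 + 5300 = 96150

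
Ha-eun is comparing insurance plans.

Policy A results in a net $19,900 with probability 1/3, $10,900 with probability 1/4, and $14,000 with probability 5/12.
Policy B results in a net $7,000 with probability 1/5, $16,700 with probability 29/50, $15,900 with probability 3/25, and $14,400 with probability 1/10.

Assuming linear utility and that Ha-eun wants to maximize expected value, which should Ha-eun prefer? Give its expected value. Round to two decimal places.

Policy A ($15,191.67)

Policy A = 1/3 × 19900 + 1/4 × 10900 + 5/12 × 14000 = 6633.3333 + 2725 + 5833.3333 = 15191.6667
Policy B = 1/5 × 7000 + 29/50 × 16700 + 3/25 × 15900 + 1/10 × 14400 = 1400 + 9686 + 1908 + 1440 = 14434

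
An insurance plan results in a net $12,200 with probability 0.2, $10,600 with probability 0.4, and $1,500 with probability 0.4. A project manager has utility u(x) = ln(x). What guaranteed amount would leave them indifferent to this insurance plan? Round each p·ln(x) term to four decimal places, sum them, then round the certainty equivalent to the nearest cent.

$4,986.55

E[u] = 0.2·ln(12200) + 0.4·ln(10600) + 0.4·ln(1500) = 1.8818 + 3.7074 + 2.9253 = 8.5145
CE = e^8.5145 ≈ 4986.55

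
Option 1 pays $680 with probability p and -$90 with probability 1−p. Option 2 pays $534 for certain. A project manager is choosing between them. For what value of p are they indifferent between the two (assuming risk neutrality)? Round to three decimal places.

p = 0.810

p·680 + (1−p)·(-90) = 534
770p − 90 = 534
p = (534 + 90) / 770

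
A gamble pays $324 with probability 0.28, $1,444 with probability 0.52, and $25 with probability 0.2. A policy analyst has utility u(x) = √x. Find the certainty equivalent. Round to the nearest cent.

$665.64

E[u] = 0.28·√324 + 0.52·√1444 + 0.2·√25 = 0.28·18 + 0.52·38 + 0.2·5 = 25.8
CE = (25.8)² = 665.64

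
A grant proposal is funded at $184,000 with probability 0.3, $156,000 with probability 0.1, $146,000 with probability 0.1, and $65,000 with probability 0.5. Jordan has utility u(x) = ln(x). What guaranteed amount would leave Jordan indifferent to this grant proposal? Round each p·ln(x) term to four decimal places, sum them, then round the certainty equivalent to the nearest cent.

$105,113.92

E[u] = 0.3·ln(184000) + 0.1·ln(156000) + 0.1·ln(146000) + 0.5·ln(65000) = 3.6368 + 1.1958 + 1.1891 + 5.5411 = 11.5628
CE = e^11.5628 ≈ 105113.92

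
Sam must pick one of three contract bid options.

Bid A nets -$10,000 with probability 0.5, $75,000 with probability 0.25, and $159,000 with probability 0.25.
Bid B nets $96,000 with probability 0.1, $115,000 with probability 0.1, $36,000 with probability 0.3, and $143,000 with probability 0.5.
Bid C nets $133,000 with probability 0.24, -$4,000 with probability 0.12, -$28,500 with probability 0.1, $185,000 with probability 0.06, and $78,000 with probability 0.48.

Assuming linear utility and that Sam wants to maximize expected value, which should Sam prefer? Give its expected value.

Bid B ($103,400)

Bid A = 0.5 × (-10000) + 0.25 × 75000 + 0.25 × 159000 = -5000 + 18750 + 39750 = 53500
Bid B = 0.1 × 96000 + 0.1 × 115000 + 0.3 × 36000 + 0.5 × 143000 = 9600 + 11500 + 10800 + 71500 = 103400
Bid C = 0.24 × 133000 + 0.12 × (-4000) + 0.1 × (-28500) + 0.06 × 185000 + 0.48 × 78000 = 31920 − 480 − 2850 + 11100 + 37440 = 77130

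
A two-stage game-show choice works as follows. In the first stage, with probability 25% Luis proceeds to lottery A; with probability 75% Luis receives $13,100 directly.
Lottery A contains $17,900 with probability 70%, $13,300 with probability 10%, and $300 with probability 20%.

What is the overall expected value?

$13,305

EV(A) = 0.7 × 17900 + 0.1 × 13300 + 0.2 × 300 = 12530 + 1330 + 60 = 13920
Branch B: 13100 (certain)
Overall = 0.25 × 13920 + 0.75 × 13100 = 3480 + 9825 = 13305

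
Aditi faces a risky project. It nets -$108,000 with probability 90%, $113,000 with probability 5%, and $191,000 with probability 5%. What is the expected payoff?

EV = 0.9 × (-108000) + 0.05 × 113000 + 0.05 × 191000 = -97200 + 5650 + 9550 = -82000

-$82,000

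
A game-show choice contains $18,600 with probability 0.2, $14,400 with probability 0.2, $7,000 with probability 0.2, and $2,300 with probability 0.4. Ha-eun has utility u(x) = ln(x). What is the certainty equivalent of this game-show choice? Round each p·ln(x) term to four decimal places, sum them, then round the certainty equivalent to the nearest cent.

$6,299.34

E[u] = 0.2·ln(18600) + 0.2·ln(14400) + 0.2·ln(7000) + 0.4·ln(2300) = 1.9662 + 1.9150 + 1.7707 + 3.0963 = 8.7482
CE = e^8.7482 ≈ 6299.34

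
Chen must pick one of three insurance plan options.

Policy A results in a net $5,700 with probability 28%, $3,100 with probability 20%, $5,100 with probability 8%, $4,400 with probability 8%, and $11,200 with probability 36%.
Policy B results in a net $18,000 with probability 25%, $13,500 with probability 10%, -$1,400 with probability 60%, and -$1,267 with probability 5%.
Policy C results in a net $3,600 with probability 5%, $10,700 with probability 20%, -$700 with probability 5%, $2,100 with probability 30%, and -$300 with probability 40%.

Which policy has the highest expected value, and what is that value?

Policy A = 0.28 × 5700 + 0.2 × 3100 + 0.08 × 5100 + 0.08 × 4400 + 0.36 × 11200 = 1596 + 620 + 408 + 352 + 4032 = 7008
Policy B = 0.25 × 18000 + 0.1 × 13500 + 0.6 × (-1400) + 0.05 × (-1267) = 4500 + 1350 − 840 − 63.35 = 4946.65
Policy C = 0.05 × 3600 + 0.2 × 10700 + 0.05 × (-700) + 0.3 × 2100 + 0.4 × (-300) = 180 + 2140 − 35 + 630 − 120 = 2795

Policy A ($7,008)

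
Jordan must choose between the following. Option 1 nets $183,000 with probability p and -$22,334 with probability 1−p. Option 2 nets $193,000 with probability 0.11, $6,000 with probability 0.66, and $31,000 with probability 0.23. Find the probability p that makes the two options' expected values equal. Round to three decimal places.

EV(Option 2) = 0.11 × 193000 + 0.66 × 6000 + 0.23 × 31000 = 21230 + 3960 + 7130 = 32320
p·183000 + (1−p)·(-22334) = 32320
205334p − 22334 = 32320
p = (32320 + 22334) / 205334

p = 0.266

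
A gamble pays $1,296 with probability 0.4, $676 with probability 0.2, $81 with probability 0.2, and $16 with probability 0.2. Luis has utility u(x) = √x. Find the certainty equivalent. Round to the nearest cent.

$492.84

E[u] = 0.4·√1296 + 0.2·√676 + 0.2·√81 + 0.2·√16 = 0.4·36 + 0.2·26 + 0.2·9 + 0.2·4 = 22.2
CE = (22.2)² = 492.84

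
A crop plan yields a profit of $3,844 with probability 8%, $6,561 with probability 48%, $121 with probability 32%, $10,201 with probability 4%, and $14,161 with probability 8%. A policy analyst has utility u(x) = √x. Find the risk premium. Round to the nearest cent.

$1,325.19

E[u] = 0.08·√3844 + 0.48·√6561 + 0.32·√121 + 0.04·√10201 + 0.08·√14161 = 0.08·62 + 0.48·81 + 0.32·11 + 0.04·101 + 0.08·119 = 60.92
CE = (60.92)² = 3711.2464
Risk premium = EV − CE = 5036.44 − 3711.2464 = 1325.1936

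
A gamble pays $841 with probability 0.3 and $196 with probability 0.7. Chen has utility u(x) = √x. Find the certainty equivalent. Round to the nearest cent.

$342.25

E[u] = 0.3·√841 + 0.7·√196 = 0.3·29 + 0.7·14 = 18.5
CE = (18.5)² = 342.25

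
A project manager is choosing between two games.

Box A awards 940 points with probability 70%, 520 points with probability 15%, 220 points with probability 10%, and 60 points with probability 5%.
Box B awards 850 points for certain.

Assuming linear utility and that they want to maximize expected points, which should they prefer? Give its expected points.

Box B (850 points)

Box A = 0.7 × 940 + 0.15 × 520 + 0.1 × 220 + 0.05 × 60 = 658 + 78 + 22 + 3 = 761
Box B: 850 (certain)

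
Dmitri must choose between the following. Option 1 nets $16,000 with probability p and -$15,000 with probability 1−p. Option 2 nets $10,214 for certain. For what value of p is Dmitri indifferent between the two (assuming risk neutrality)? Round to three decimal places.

p·16000 + (1−p)·(-15000) = 10214
31000p − 15000 = 10214
p = (10214 + 15000) / 31000

p = 0.813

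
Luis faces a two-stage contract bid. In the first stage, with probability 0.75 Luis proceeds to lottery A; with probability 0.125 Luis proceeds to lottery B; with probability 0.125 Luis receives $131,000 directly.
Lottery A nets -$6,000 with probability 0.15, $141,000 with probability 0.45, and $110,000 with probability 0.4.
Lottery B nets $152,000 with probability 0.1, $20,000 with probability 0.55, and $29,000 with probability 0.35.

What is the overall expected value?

EV(A) = 0.15 × (-6000) + 0.45 × 141000 + 0.4 × 110000 = -900 + 63450 + 44000 = 106550
EV(B) = 0.1 × 152000 + 0.55 × 20000 + 0.35 × 29000 = 15200 + 11000 + 10150 = 36350
Branch C: 131000 (certain)
Overall = 0.75 × 106550 + 0.125 × 36350 + 0.125 × 131000 = 79912.5 + 4543.75 + 16375 = 100831.25

$100,831.25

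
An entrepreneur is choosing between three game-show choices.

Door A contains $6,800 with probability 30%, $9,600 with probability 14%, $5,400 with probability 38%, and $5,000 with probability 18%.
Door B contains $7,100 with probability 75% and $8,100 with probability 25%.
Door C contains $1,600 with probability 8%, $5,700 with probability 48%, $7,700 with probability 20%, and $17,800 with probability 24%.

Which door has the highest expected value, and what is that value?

Door A = 0.3 × 6800 + 0.14 × 9600 + 0.38 × 5400 + 0.18 × 5000 = 2040 + 1344 + 2052 + 900 = 6336
Door B = 0.75 × 7100 + 0.25 × 8100 = 5325 + 2025 = 7350
Door C = 0.08 × 1600 + 0.48 × 5700 + 0.2 × 7700 + 0.24 × 17800 = 128 + 2736 + 1540 + 4272 = 8676

Door C ($8,676)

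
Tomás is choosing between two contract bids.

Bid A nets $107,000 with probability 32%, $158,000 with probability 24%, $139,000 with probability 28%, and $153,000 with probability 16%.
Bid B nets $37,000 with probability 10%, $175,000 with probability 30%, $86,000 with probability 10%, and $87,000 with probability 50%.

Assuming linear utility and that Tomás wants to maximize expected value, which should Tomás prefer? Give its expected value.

Bid A ($135,560)

Bid A = 0.32 × 107000 + 0.24 × 158000 + 0.28 × 139000 + 0.16 × 153000 = 34240 + 37920 + 38920 + 24480 = 135560
Bid B = 0.1 × 37000 + 0.3 × 175000 + 0.1 × 86000 + 0.5 × 87000 = 3700 + 52500 + 8600 + 43500 = 108300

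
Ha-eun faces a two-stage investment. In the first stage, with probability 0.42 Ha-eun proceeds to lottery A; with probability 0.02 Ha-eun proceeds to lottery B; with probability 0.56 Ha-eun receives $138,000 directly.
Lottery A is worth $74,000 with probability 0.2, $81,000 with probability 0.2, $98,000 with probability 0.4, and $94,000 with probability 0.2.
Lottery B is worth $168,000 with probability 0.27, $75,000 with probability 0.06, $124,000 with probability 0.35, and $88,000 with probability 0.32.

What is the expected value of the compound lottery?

EV(A) = 0.2 × 74000 + 0.2 × 81000 + 0.4 × 98000 + 0.2 × 94000 = 14800 + 16200 + 39200 + 18800 = 89000
EV(B) = 0.27 × 168000 + 0.06 × 75000 + 0.35 × 124000 + 0.32 × 88000 = 45360 + 4500 + 43400 + 28160 = 121420
Branch C: 138000 (certain)
Overall = 0.42 × 89000 + 0.02 × 121420 + 0.56 × 138000 = 37380 + 2428.4 + 77280 = 117088.4

$117,088.40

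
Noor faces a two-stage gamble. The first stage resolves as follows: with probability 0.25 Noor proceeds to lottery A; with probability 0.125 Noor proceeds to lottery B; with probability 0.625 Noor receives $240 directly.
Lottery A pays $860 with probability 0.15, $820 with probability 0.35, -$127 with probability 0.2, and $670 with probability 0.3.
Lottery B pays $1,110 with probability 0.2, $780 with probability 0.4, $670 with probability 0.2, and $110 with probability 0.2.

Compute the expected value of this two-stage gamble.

EV(A) = 0.15 × 860 + 0.35 × 820 + 0.2 × (-127) + 0.3 × 670 = 129 + 287 − 25.4 + 201 = 591.6
EV(B) = 0.2 × 1110 + 0.4 × 780 + 0.2 × 670 + 0.2 × 110 = 222 + 312 + 134 + 22 = 690
Branch C: 240 (certain)
Overall = 0.25 × 591.6 + 0.125 × 690 + 0.625 × 240 = 147.9 + 86.25 + 150 = 384.15

$384.15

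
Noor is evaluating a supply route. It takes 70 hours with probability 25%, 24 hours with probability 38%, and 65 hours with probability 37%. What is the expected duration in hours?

50.67 hours

EV = 0.25 × 70 + 0.38 × 24 + 0.37 × 65 = 17.5 + 9.12 + 24.05 = 50.67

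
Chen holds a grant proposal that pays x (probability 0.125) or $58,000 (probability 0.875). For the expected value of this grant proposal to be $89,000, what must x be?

x = $306,000

0.125·x + 0.875·58000 = 89000
0.125·x = 89000 − 50750 = 38250
x = 38250 / 0.125 = 306000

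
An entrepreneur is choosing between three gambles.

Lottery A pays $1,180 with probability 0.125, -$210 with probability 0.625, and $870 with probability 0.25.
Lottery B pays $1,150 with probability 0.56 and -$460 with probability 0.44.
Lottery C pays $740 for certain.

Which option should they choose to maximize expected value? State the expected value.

Lottery A = 0.125 × 1180 + 0.625 × (-210) + 0.25 × 870 = 147.5 − 131.25 + 217.5 = 233.75
Lottery B = 0.56 × 1150 + 0.44 × (-460) = 644 − 202.4 = 441.6
Lottery C: 740 (certain)

Lottery C ($740)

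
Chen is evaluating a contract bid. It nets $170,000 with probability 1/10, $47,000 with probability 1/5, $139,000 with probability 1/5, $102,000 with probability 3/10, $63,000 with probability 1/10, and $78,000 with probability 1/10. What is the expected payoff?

EV = 1/10 × 170000 + 1/5 × 47000 + 1/5 × 139000 + 3/10 × 102000 + 1/10 × 63000 + 1/10 × 78000 = 17000 + 9400 + 27800 + 30600 + 6300 + 7800 = 98900

$98,900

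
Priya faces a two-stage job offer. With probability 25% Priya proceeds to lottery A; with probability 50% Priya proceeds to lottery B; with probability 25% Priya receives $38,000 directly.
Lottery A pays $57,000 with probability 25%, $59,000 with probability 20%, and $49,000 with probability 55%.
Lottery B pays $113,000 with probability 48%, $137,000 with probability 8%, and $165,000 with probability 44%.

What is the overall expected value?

$91,650

EV(A) = 0.25 × 57000 + 0.2 × 59000 + 0.55 × 49000 = 14250 + 11800 + 26950 = 53000
EV(B) = 0.48 × 113000 + 0.08 × 137000 + 0.44 × 165000 = 54240 + 10960 + 72600 = 137800
Branch C: 38000 (certain)
Overall = 0.25 × 53000 + 0.5 × 137800 + 0.25 × 38000 = 13250 + 68900 + 9500 = 91650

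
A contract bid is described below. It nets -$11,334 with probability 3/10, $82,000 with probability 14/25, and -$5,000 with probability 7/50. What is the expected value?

EV = 3/10 × (-11334) + 14/25 × 82000 + 7/50 × (-5000) = -3400.2 + 45920 − 700 = 41819.8

$41,819.80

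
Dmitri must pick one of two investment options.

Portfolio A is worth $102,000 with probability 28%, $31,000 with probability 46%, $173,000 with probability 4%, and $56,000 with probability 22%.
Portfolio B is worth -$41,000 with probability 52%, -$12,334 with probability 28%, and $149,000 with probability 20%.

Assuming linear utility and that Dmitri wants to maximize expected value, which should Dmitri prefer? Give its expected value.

Portfolio A = 0.28 × 102000 + 0.46 × 31000 + 0.04 × 173000 + 0.22 × 56000 = 28560 + 14260 + 6920 + 12320 = 62060
Portfolio B = 0.52 × (-41000) + 0.28 × (-12334) + 0.2 × 149000 = -21320 − 3453.52 + 29800 = 5026.48

Portfolio A ($62,060)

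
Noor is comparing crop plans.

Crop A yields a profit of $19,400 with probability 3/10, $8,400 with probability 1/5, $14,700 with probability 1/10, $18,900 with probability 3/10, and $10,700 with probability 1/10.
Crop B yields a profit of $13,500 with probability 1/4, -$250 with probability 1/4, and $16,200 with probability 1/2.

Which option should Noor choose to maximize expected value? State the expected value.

Crop A = 3/10 × 19400 + 1/5 × 8400 + 1/10 × 14700 + 3/10 × 18900 + 1/10 × 10700 = 5820 + 1680 + 1470 + 5670 + 1070 = 15710
Crop B = 1/4 × 13500 + 1/4 × (-250) + 1/2 × 16200 = 3375 − 62.5 + 8100 = 11412.5

Crop A ($15,710)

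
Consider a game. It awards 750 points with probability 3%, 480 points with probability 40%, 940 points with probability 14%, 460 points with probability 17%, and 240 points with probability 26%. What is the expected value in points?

EV = 0.03 × 750 + 0.4 × 480 + 0.14 × 940 + 0.17 × 460 + 0.26 × 240 = 22.5 + 192 + 131.6 + 78.2 + 62.4 = 486.7

486.7 points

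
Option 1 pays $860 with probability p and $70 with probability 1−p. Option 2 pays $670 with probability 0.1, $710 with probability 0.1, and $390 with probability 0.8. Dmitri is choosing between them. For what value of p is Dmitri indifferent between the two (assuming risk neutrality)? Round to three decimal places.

p = 0.481

EV(Option 2) = 0.1 × 670 + 0.1 × 710 + 0.8 × 390 = 67 + 71 + 312 = 450
p·860 + (1−p)·70 = 450
790p + 70 = 450
p = (450 − 70) / 790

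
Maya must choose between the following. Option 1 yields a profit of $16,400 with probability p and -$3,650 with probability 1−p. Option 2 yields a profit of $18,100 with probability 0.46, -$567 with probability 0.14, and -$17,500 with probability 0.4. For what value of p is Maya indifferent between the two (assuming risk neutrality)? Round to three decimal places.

p = 0.244

EV(Option 2) = 0.46 × 18100 + 0.14 × (-567) + 0.4 × (-17500) = 8326 − 79.38 − 7000 = 1246.62
p·16400 + (1−p)·(-3650) = 1246.62
20050p − 3650 = 1246.62
p = (1246.62 + 3650) / 20050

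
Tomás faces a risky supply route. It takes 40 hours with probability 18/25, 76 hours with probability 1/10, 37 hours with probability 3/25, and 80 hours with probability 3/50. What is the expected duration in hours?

45.64 hours

EV = 18/25 × 40 + 1/10 × 76 + 3/25 × 37 + 3/50 × 80 = 28.8 + 7.6 + 4.44 + 4.8 = 45.64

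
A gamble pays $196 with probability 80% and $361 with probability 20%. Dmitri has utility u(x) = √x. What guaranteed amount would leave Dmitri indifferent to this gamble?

E[u] = 0.8·√196 + 0.2·√361 = 0.8·14 + 0.2·19 = 15
CE = (15)² = 225

$225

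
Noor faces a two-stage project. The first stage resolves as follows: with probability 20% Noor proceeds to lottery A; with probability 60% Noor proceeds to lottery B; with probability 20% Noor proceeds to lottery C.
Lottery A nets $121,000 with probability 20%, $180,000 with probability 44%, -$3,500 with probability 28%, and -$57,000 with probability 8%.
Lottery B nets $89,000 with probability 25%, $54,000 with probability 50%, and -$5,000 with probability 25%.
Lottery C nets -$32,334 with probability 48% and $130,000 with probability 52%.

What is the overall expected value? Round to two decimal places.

EV(A) = 0.2 × 121000 + 0.44 × 180000 + 0.28 × (-3500) + 0.08 × (-57000) = 24200 + 79200 − 980 − 4560 = 97860
EV(B) = 0.25 × 89000 + 0.5 × 54000 + 0.25 × (-5000) = 22250 + 27000 − 1250 = 48000
EV(C) = 0.48 × (-32334) + 0.52 × 130000 = -15520.32 + 67600 = 52079.68
Overall = 0.2 × 97860 + 0.6 × 48000 + 0.2 × 52079.68 = 19572 + 28800 + 10415.936 = 58787.936

$58,787.94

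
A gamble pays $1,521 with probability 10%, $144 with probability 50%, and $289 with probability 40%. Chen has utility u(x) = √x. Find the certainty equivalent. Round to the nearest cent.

E[u] = 0.1·√1521 + 0.5·√144 + 0.4·√289 = 0.1·39 + 0.5·12 + 0.4·17 = 16.7
CE = (16.7)² = 278.89

$278.89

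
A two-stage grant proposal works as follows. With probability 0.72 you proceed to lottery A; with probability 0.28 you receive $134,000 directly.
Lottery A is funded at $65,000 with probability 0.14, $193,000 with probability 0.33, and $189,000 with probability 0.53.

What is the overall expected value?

$162,051.20

EV(A) = 0.14 × 65000 + 0.33 × 193000 + 0.53 × 189000 = 9100 + 63690 + 100170 = 172960
Branch B: 134000 (certain)
Overall = 0.72 × 172960 + 0.28 × 134000 = 124531.2 + 37520 = 162051.2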